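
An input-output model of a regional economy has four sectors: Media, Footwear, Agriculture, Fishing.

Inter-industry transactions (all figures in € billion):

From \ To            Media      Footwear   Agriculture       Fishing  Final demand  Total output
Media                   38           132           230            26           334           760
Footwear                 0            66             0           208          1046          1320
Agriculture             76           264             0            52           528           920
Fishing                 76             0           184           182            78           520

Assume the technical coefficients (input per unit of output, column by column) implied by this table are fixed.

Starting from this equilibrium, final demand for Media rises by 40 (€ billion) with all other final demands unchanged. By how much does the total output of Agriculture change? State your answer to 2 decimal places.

Technical coefficients a_ij = z_ij / X_j:
  a_11 = 38/760 = 0.05, a_21 = 0/760 = 0.00, a_31 = 76/760 = 0.10, a_41 = 76/760 = 0.10
  a_12 = 132/1320 = 0.10, a_22 = 66/1320 = 0.05, a_32 = 264/1320 = 0.20, a_42 = 0/1320 = 0.00
  a_13 = 230/920 = 0.25, a_23 = 0/920 = 0.00, a_33 = 0/920 = 0.00, a_43 = 184/920 = 0.20
  a_14 = 26/520 = 0.05, a_24 = 208/520 = 0.40, a_34 = 52/520 = 0.10, a_44 = 182/520 = 0.35
I − A =
  [   0.95    -0.10    -0.25    -0.05]
  [   0.00     0.95     0.00    -0.40]
  [  -0.10    -0.20     1.00    -0.10]
  [  -0.10     0.00    -0.20     0.65]
Compute the cofactors C_ij = (−1)^(i+j)·(3×3 minor ij) of I−A; the adjugate is their transpose:
adj(I−A) = Cᵀ =
  [ 0.582500   0.097500   0.171875   0.131250]
  [ 0.048000   0.573750   0.086000   0.370000]
  [ 0.079250   0.130000   0.577875   0.175000]
  [ 0.114000   0.055000   0.204250   0.878750]
det(I−A) = Σ_j (I−A)_1j·C_1j = (0.95)(0.582500) + (-0.10)(0.048000) + (-0.25)(0.079250) + (-0.05)(0.114000) = 0.5230625
(I − A)⁻¹ = adj(I−A) / det(I−A) ≈
  [   1.1136     0.1864     0.3286     0.2509]
  [   0.0918     1.0969     0.1644     0.7074]
  [   0.1515     0.2485     1.1048     0.3346]
  [   0.2179     0.1051     0.3905     1.6800]
Δx = (I − A)⁻¹ Δd with Δd having +40 in the Media component and 0 elsewhere.
So Δx_3 = L_31 · (+40), where L_31 = adj(I−A)_31 / det(I−A) = 0.079250 / 0.5230625.
Δx_3 = 0.079250 × (+40) / 0.5230625 = 3.17 / 0.5230625 ≈ 6.06.

Δx_3 = 6.06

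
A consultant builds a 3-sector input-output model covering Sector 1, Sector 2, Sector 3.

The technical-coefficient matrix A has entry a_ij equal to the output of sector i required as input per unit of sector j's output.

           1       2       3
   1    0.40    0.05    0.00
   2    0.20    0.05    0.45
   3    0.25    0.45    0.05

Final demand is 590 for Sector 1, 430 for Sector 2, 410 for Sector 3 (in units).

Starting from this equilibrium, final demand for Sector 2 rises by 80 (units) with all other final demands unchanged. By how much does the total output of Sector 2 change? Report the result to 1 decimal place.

Δx_2 = 112.6

I − A =
  [   0.60    -0.05     0.00]
  [  -0.20     0.95    -0.45]
  [  -0.25    -0.45     0.95]
Cofactors of I−A, C_ij = (−1)^(i+j)·(minor ij) (rows/columns in the sector order above):
  C_11 = (0.95)(0.95) − (-0.45)(-0.45) = 0.7000
  C_12 = −[(-0.20)(0.95) − (-0.45)(-0.25)] = 0.3025
  C_13 = (-0.20)(-0.45) − (0.95)(-0.25) = 0.3275
  C_21 = −[(-0.05)(0.95) − (0.00)(-0.45)] = 0.0475
  C_22 = (0.60)(0.95) − (0.00)(-0.25) = 0.5700
  C_23 = −[(0.60)(-0.45) − (-0.05)(-0.25)] = 0.2825
  C_31 = (-0.05)(-0.45) − (0.00)(0.95) = 0.0225
  C_32 = −[(0.60)(-0.45) − (0.00)(-0.20)] = 0.2700
  C_33 = (0.60)(0.95) − (-0.05)(-0.20) = 0.5600
det(I−A) = Σ_j (I−A)_1j·C_1j = (0.60)(0.7000) + (-0.05)(0.3025) + (0.00)(0.3275) = 0.404875
adj(I−A) = Cᵀ =
  [ 0.7000   0.0475   0.0225]
  [ 0.3025   0.5700   0.2700]
  [ 0.3275   0.2825   0.5600]
(I − A)⁻¹ = adj(I−A) / det(I−A) ≈
  [   1.7289     0.1173     0.0556]
  [   0.7471     1.4078     0.6669]
  [   0.8089     0.6977     1.3831]
Δx = (I − A)⁻¹ Δd with Δd having +80 in the Sector 2 component and 0 elsewhere.
So Δx_2 = L_22 · (+80), where L_22 = adj(I−A)_22 / det(I−A) = 0.5700 / 0.404875.
Δx_2 = 0.5700 × (+80) / 0.404875 = 45.60 / 0.404875 ≈ 112.6.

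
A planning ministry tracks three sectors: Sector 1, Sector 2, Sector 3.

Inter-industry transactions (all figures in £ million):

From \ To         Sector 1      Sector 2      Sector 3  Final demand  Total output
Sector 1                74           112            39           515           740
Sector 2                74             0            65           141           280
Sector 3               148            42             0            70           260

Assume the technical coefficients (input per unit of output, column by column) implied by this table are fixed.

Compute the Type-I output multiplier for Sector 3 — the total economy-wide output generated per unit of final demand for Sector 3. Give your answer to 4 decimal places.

Technical coefficients a_ij = z_ij / X_j:
  a_11 = 74/740 = 0.10, a_21 = 74/740 = 0.10, a_31 = 148/740 = 0.20
  a_12 = 112/280 = 0.40, a_22 = 0/280 = 0.00, a_32 = 42/280 = 0.15
  a_13 = 39/260 = 0.15, a_23 = 65/260 = 0.25, a_33 = 0/260 = 0.00
I − A =
  [   0.90    -0.40    -0.15]
  [  -0.10     1.00    -0.25]
  [  -0.20    -0.15     1.00]
Cofactors of I−A, C_ij = (−1)^(i+j)·(minor ij) (rows/columns in the sector order above):
  C_11 = (1.00)(1.00) − (-0.25)(-0.15) = 0.9625
  C_12 = −[(-0.10)(1.00) − (-0.25)(-0.20)] = 0.1500
  C_13 = (-0.10)(-0.15) − (1.00)(-0.20) = 0.2150
  C_21 = −[(-0.40)(1.00) − (-0.15)(-0.15)] = 0.4225
  C_22 = (0.90)(1.00) − (-0.15)(-0.20) = 0.8700
  C_23 = −[(0.90)(-0.15) − (-0.40)(-0.20)] = 0.2150
  C_31 = (-0.40)(-0.25) − (-0.15)(1.00) = 0.2500
  C_32 = −[(0.90)(-0.25) − (-0.15)(-0.10)] = 0.2400
  C_33 = (0.90)(1.00) − (-0.40)(-0.10) = 0.8600
det(I−A) = Σ_j (I−A)_1j·C_1j = (0.90)(0.9625) + (-0.40)(0.1500) + (-0.15)(0.2150) = 0.7740
adj(I−A) = Cᵀ =
  [ 0.9625   0.4225   0.2500]
  [ 0.1500   0.8700   0.2400]
  [ 0.2150   0.2150   0.8600]
(I − A)⁻¹ = adj(I−A) / det(I−A) ≈
  [   1.24354     0.54587     0.32300]
  [   0.19380     1.12403     0.31008]
  [   0.27778     0.27778     1.11111]
The output multiplier for sector j is the column-j sum of the Leontief inverse (I − A)⁻¹ = adj(I−A) / det(I−A).
Column 3 of adj(I−A): (0.2500, 0.2400, 0.8600); det(I−A) = 0.7740.
m_3 = (0.2500 + 0.2400 + 0.8600) / 0.7740 = 1.35 / 0.7740 ≈ 1.7442.

m_3 = 1.7442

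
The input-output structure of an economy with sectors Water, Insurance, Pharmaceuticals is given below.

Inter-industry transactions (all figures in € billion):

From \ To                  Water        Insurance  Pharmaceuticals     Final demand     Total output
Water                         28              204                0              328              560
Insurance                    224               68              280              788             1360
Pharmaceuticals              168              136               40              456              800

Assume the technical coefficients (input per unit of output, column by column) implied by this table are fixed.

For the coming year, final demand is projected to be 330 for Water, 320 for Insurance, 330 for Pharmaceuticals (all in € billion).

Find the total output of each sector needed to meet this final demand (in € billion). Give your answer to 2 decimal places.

Technical coefficients a_ij = z_ij / X_j:
  a_WW = 28/560 = 0.05, a_IW = 224/560 = 0.40, a_PW = 168/560 = 0.30
  a_WI = 204/1360 = 0.15, a_II = 68/1360 = 0.05, a_PI = 136/1360 = 0.10
  a_WP = 0/800 = 0.00, a_IP = 280/800 = 0.35, a_PP = 40/800 = 0.05
I − A =
  [   0.95    -0.15     0.00]
  [  -0.40     0.95    -0.35]
  [  -0.30    -0.10     0.95]
Cofactors of I−A, C_ij = (−1)^(i+j)·(minor ij) (rows/columns in the sector order above):
  C_11 = (0.95)(0.95) − (-0.35)(-0.10) = 0.8675
  C_12 = −[(-0.40)(0.95) − (-0.35)(-0.30)] = 0.4850
  C_13 = (-0.40)(-0.10) − (0.95)(-0.30) = 0.3250
  C_21 = −[(-0.15)(0.95) − (0.00)(-0.10)] = 0.1425
  C_22 = (0.95)(0.95) − (0.00)(-0.30) = 0.9025
  C_23 = −[(0.95)(-0.10) − (-0.15)(-0.30)] = 0.1400
  C_31 = (-0.15)(-0.35) − (0.00)(0.95) = 0.0525
  C_32 = −[(0.95)(-0.35) − (0.00)(-0.40)] = 0.3325
  C_33 = (0.95)(0.95) − (-0.15)(-0.40) = 0.8425
det(I−A) = Σ_j (I−A)_1j·C_1j = (0.95)(0.8675) + (-0.15)(0.4850) + (0.00)(0.3250) = 0.751375
adj(I−A) = Cᵀ =
  [ 0.8675   0.1425   0.0525]
  [ 0.4850   0.9025   0.3325]
  [ 0.3250   0.1400   0.8425]
(I − A)⁻¹ = adj(I−A) / det(I−A) ≈
  [   1.1545     0.1897     0.0699]
  [   0.6455     1.2011     0.4425]
  [   0.4325     0.1863     1.1213]
x = (I − A)⁻¹ d = adj(I−A)·d / det(I−A), with det(I−A) = 0.751375:
  x_W = (0.8675·330 + 0.1425·320 + 0.0525·330) / 0.751375 = 349.20 / 0.751375 ≈ 464.75
  x_I = (0.4850·330 + 0.9025·320 + 0.3325·330) / 0.751375 = 558.575 / 0.751375 ≈ 743.40
  x_P = (0.3250·330 + 0.1400·320 + 0.8425·330) / 0.751375 = 430.075 / 0.751375 ≈ 572.38

x_W = 464.75, x_I = 743.40, x_P = 572.38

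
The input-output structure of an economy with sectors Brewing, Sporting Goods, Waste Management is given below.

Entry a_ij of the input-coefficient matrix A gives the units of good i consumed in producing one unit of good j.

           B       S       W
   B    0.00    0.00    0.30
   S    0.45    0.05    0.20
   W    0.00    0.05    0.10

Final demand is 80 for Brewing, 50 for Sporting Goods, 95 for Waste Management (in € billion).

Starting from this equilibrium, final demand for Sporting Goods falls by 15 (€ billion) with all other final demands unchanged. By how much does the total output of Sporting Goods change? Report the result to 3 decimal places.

I − A =
  [   1.00     0.00    -0.30]
  [  -0.45     0.95    -0.20]
  [   0.00    -0.05     0.90]
Cofactors of I−A, C_ij = (−1)^(i+j)·(minor ij) (rows/columns in the sector order above):
  C_11 = (0.95)(0.90) − (-0.20)(-0.05) = 0.8450
  C_12 = −[(-0.45)(0.90) − (-0.20)(0.00)] = 0.4050
  C_13 = (-0.45)(-0.05) − (0.95)(0.00) = 0.0225
  C_21 = −[(0.00)(0.90) − (-0.30)(-0.05)] = 0.0150
  C_22 = (1.00)(0.90) − (-0.30)(0.00) = 0.9000
  C_23 = −[(1.00)(-0.05) − (0.00)(0.00)] = 0.0500
  C_31 = (0.00)(-0.20) − (-0.30)(0.95) = 0.2850
  C_32 = −[(1.00)(-0.20) − (-0.30)(-0.45)] = 0.3350
  C_33 = (1.00)(0.95) − (0.00)(-0.45) = 0.9500
det(I−A) = Σ_j (I−A)_1j·C_1j = (1.00)(0.8450) + (0.00)(0.4050) + (-0.30)(0.0225) = 0.83825
adj(I−A) = Cᵀ =
  [ 0.8450   0.0150   0.2850]
  [ 0.4050   0.9000   0.3350]
  [ 0.0225   0.0500   0.9500]
(I − A)⁻¹ = adj(I−A) / det(I−A) ≈
  [   1.0081     0.0179     0.3400]
  [   0.4831     1.0737     0.3996]
  [   0.0268     0.0596     1.1333]
Δx = (I − A)⁻¹ Δd with Δd having -15 in the Sporting Goods component and 0 elsewhere.
So Δx_S = L_SS · (-15), where L_SS = adj(I−A)_SS / det(I−A) = 0.9000 / 0.83825.
Δx_S = 0.9000 × (-15) / 0.83825 = -13.50 / 0.83825 ≈ -16.105.

Δx_S = -16.105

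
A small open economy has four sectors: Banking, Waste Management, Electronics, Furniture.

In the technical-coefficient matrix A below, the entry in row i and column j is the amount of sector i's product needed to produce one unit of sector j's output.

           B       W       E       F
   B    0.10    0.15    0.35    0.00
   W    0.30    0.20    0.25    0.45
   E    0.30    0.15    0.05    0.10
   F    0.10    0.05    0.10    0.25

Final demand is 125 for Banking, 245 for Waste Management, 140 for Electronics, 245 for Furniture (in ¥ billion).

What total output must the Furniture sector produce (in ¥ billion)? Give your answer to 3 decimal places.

I − A =
  [   0.90    -0.15    -0.35     0.00]
  [  -0.30     0.80    -0.25    -0.45]
  [  -0.30    -0.15     0.95    -0.10]
  [  -0.10    -0.05    -0.10     0.75]
Compute the cofactors C_ij = (−1)^(i+j)·(3×3 minor ij) of I−A; the adjugate is their transpose:
adj(I−A) = Cᵀ =
  [ 0.50450   0.14650   0.23700   0.11950]
  [ 0.32575   0.55000   0.30375   0.37050]
  [ 0.22325   0.14100   0.47925   0.14850]
  [ 0.11875   0.07500   0.11575   0.49650]
det(I−A) = Σ_j (I−A)_1j·C_1j = (0.90)(0.50450) + (-0.15)(0.32575) + (-0.35)(0.22325) + (0.00)(0.11875) = 0.32705
(I − A)⁻¹ = adj(I−A) / det(I−A) ≈
  [   1.5426     0.4479     0.7247     0.3654]
  [   0.9960     1.6817     0.9288     1.1329]
  [   0.6826     0.4311     1.4654     0.4541]
  [   0.3631     0.2293     0.3539     1.5181]
x = (I − A)⁻¹ d = adj(I−A)·d / det(I−A), with det(I−A) = 0.32705:
  x_B = (0.50450·125 + 0.14650·245 + 0.23700·140 + 0.11950·245) / 0.32705 = 161.4125 / 0.32705 ≈ 493.541
  x_W = (0.32575·125 + 0.55000·245 + 0.30375·140 + 0.37050·245) / 0.32705 = 308.76625 / 0.32705 ≈ 944.095
  x_E = (0.22325·125 + 0.14100·245 + 0.47925·140 + 0.14850·245) / 0.32705 = 165.92875 / 0.32705 ≈ 507.350
  x_F = (0.11875·125 + 0.07500·245 + 0.11575·140 + 0.49650·245) / 0.32705 = 171.06625 / 0.32705 ≈ 523.058

x_F = 523.058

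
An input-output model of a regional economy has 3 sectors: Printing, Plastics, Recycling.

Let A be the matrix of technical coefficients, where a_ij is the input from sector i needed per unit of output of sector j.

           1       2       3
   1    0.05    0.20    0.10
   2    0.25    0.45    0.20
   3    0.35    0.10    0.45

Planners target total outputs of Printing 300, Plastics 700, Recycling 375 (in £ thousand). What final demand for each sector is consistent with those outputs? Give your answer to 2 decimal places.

d_1 = 107.50, d_2 = 235.00, d_3 = 31.25

I − A =
  [   0.95    -0.20    -0.10]
  [  -0.25     0.55    -0.20]
  [  -0.35    -0.10     0.55]
d = (I − A) x:
  d_1 = (+0.95)·300 + (-0.20)·700 + (-0.10)·375 = 107.50
  d_2 = (-0.25)·300 + (+0.55)·700 + (-0.20)·375 = 235.00
  d_3 = (-0.35)·300 + (-0.10)·700 + (+0.55)·375 = 31.25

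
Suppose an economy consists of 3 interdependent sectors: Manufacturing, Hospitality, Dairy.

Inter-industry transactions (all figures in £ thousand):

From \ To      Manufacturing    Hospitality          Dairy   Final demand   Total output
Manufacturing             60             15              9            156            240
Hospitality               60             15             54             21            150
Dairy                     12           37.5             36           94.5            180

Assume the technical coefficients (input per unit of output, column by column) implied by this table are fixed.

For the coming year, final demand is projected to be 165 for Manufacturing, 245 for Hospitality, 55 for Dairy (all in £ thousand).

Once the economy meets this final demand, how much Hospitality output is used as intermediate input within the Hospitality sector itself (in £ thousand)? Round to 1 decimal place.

Technical coefficients a_ij = z_ij / X_j:
  a_11 = 60/240 = 0.25, a_21 = 60/240 = 0.25, a_31 = 12/240 = 0.05
  a_12 = 15/150 = 0.10, a_22 = 15/150 = 0.10, a_32 = 37.5/150 = 0.25
  a_13 = 9/180 = 0.05, a_23 = 54/180 = 0.30, a_33 = 36/180 = 0.20
I − A =
  [   0.75    -0.10    -0.05]
  [  -0.25     0.90    -0.30]
  [  -0.05    -0.25     0.80]
Cofactors of I−A, C_ij = (−1)^(i+j)·(minor ij) (rows/columns in the sector order above):
  C_11 = (0.90)(0.80) − (-0.30)(-0.25) = 0.6450
  C_12 = −[(-0.25)(0.80) − (-0.30)(-0.05)] = 0.2150
  C_13 = (-0.25)(-0.25) − (0.90)(-0.05) = 0.1075
  C_21 = −[(-0.10)(0.80) − (-0.05)(-0.25)] = 0.0925
  C_22 = (0.75)(0.80) − (-0.05)(-0.05) = 0.5975
  C_23 = −[(0.75)(-0.25) − (-0.10)(-0.05)] = 0.1925
  C_31 = (-0.10)(-0.30) − (-0.05)(0.90) = 0.0750
  C_32 = −[(0.75)(-0.30) − (-0.05)(-0.25)] = 0.2375
  C_33 = (0.75)(0.90) − (-0.10)(-0.25) = 0.6500
det(I−A) = Σ_j (I−A)_1j·C_1j = (0.75)(0.6450) + (-0.10)(0.2150) + (-0.05)(0.1075) = 0.456875
adj(I−A) = Cᵀ =
  [ 0.6450   0.0925   0.0750]
  [ 0.2150   0.5975   0.2375]
  [ 0.1075   0.1925   0.6500]
(I − A)⁻¹ = adj(I−A) / det(I−A) ≈
  [   1.4118     0.2025     0.1642]
  [   0.4706     1.3078     0.5198]
  [   0.2353     0.4213     1.4227]
First solve x = (I − A)⁻¹ d = adj(I−A)·d / det(I−A); in particular x_2 = (0.2150·165 + 0.5975·245 + 0.2375·55) / 0.456875 = 194.925 / 0.456875 ≈ 426.648.
Intermediate flow from 2 to 2: z_22 = a_22 · x_2 = 0.10 × 194.925 / 0.456875 = 19.4925 / 0.456875 ≈ 42.7.

z_22 = 42.7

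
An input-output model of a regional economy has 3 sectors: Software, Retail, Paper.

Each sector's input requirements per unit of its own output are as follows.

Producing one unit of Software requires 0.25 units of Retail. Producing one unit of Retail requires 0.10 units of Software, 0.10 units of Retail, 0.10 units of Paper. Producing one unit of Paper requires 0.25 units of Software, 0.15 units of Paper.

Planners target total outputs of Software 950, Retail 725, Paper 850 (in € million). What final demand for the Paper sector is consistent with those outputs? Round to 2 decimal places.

I − A =
  [   1.00    -0.10    -0.25]
  [  -0.25     0.90     0.00]
  [   0.00    -0.10     0.85]
d = (I − A) x:
  d_S = (+1.00)·950 + (-0.10)·725 + (-0.25)·850 = 665.00
  d_R = (-0.25)·950 + (+0.90)·725 + (+0.00)·850 = 415.00
  d_P = (+0.00)·950 + (-0.10)·725 + (+0.85)·850 = 650.00

d_P = 650.00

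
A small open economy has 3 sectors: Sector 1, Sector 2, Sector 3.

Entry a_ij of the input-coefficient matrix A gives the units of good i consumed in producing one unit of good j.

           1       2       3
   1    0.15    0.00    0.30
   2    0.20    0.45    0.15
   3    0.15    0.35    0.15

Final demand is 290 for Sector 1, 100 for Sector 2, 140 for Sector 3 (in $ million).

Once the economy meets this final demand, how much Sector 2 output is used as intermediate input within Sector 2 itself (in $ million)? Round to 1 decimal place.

I − A =
  [   0.85     0.00    -0.30]
  [  -0.20     0.55    -0.15]
  [  -0.15    -0.35     0.85]
Cofactors of I−A, C_ij = (−1)^(i+j)·(minor ij) (rows/columns in the sector order above):
  C_11 = (0.55)(0.85) − (-0.15)(-0.35) = 0.4150
  C_12 = −[(-0.20)(0.85) − (-0.15)(-0.15)] = 0.1925
  C_13 = (-0.20)(-0.35) − (0.55)(-0.15) = 0.1525
  C_21 = −[(0.00)(0.85) − (-0.30)(-0.35)] = 0.1050
  C_22 = (0.85)(0.85) − (-0.30)(-0.15) = 0.6775
  C_23 = −[(0.85)(-0.35) − (0.00)(-0.15)] = 0.2975
  C_31 = (0.00)(-0.15) − (-0.30)(0.55) = 0.1650
  C_32 = −[(0.85)(-0.15) − (-0.30)(-0.20)] = 0.1875
  C_33 = (0.85)(0.55) − (0.00)(-0.20) = 0.4675
det(I−A) = Σ_j (I−A)_1j·C_1j = (0.85)(0.4150) + (0.00)(0.1925) + (-0.30)(0.1525) = 0.3070
adj(I−A) = Cᵀ =
  [ 0.4150   0.1050   0.1650]
  [ 0.1925   0.6775   0.1875]
  [ 0.1525   0.2975   0.4675]
(I − A)⁻¹ = adj(I−A) / det(I−A) ≈
  [   1.3518     0.3420     0.5375]
  [   0.6270     2.2068     0.6107]
  [   0.4967     0.9691     1.5228]
First solve x = (I − A)⁻¹ d = adj(I−A)·d / det(I−A); in particular x_2 = (0.1925·290 + 0.6775·100 + 0.1875·140) / 0.3070 = 149.825 / 0.3070 ≈ 488.029.
Intermediate flow from 2 to 2: z_22 = a_22 · x_2 = 0.45 × 149.825 / 0.3070 = 67.42125 / 0.3070 ≈ 219.6.

z_22 = 219.6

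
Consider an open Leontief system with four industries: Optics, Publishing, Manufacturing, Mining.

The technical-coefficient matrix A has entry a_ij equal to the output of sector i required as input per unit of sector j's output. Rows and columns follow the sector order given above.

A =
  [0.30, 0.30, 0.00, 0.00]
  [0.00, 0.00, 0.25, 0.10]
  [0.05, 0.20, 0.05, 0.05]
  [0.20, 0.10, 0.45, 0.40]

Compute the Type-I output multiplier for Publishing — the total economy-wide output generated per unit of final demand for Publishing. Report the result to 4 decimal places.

I − A =
  [   0.70    -0.30     0.00     0.00]
  [   0.00     1.00    -0.25    -0.10]
  [  -0.05    -0.20     0.95    -0.05]
  [  -0.20    -0.10    -0.45     0.60]
Compute the cofactors C_ij = (−1)^(i+j)·(3×3 minor ij) of I−A; the adjugate is their transpose:
adj(I−A) = Cᵀ =
  [ 0.49775   0.16425   0.05850   0.03225]
  [ 0.03125   0.38325   0.13650   0.07525]
  [ 0.04350   0.09950   0.40700   0.05050]
  [ 0.20375   0.19325   0.34750   0.62625]
det(I−A) = Σ_j (I−A)_1j·C_1j = (0.70)(0.49775) + (-0.30)(0.03125) + (0.00)(0.04350) + (0.00)(0.20375) = 0.33905
(I − A)⁻¹ = adj(I−A) / det(I−A) ≈
  [   1.46807     0.48444     0.17254     0.09512]
  [   0.09217     1.13036     0.40260     0.22194]
  [   0.12830     0.29347     1.20041     0.14895]
  [   0.60094     0.56997     1.02492     1.84707]
The output multiplier for sector j is the column-j sum of the Leontief inverse (I − A)⁻¹ = adj(I−A) / det(I−A).
Column 2 of adj(I−A): (0.16425, 0.38325, 0.09950, 0.19325); det(I−A) = 0.33905.
m_2 = (0.16425 + 0.38325 + 0.09950 + 0.19325) / 0.33905 = 0.84025 / 0.33905 ≈ 2.4782.

m_2 = 2.4782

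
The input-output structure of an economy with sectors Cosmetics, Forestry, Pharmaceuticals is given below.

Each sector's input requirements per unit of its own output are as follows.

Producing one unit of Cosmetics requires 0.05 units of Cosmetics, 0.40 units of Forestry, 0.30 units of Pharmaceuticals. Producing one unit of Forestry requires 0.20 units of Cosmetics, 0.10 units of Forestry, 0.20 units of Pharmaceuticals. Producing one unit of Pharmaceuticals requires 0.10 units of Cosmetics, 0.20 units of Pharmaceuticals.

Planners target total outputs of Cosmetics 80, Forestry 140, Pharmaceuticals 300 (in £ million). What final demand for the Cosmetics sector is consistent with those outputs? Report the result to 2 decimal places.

I − A =
  [   0.95    -0.20    -0.10]
  [  -0.40     0.90     0.00]
  [  -0.30    -0.20     0.80]
d = (I − A) x:
  d_1 = (+0.95)·80 + (-0.20)·140 + (-0.10)·300 = 18.00
  d_2 = (-0.40)·80 + (+0.90)·140 + (+0.00)·300 = 94.00
  d_3 = (-0.30)·80 + (-0.20)·140 + (+0.80)·300 = 188.00

d_1 = 18.00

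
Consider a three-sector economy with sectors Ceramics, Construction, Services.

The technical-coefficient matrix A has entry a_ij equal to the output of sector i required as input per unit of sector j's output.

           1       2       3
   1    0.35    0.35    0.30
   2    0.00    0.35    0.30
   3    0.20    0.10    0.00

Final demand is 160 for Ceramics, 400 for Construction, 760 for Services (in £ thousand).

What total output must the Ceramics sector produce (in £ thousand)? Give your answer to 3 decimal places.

x_1 = 1397.085

I − A =
  [   0.65    -0.35    -0.30]
  [   0.00     0.65    -0.30]
  [  -0.20    -0.10     1.00]
Cofactors of I−A, C_ij = (−1)^(i+j)·(minor ij) (rows/columns in the sector order above):
  C_11 = (0.65)(1.00) − (-0.30)(-0.10) = 0.6200
  C_12 = −[(0.00)(1.00) − (-0.30)(-0.20)] = 0.0600
  C_13 = (0.00)(-0.10) − (0.65)(-0.20) = 0.1300
  C_21 = −[(-0.35)(1.00) − (-0.30)(-0.10)] = 0.3800
  C_22 = (0.65)(1.00) − (-0.30)(-0.20) = 0.5900
  C_23 = −[(0.65)(-0.10) − (-0.35)(-0.20)] = 0.1350
  C_31 = (-0.35)(-0.30) − (-0.30)(0.65) = 0.3000
  C_32 = −[(0.65)(-0.30) − (-0.30)(0.00)] = 0.1950
  C_33 = (0.65)(0.65) − (-0.35)(0.00) = 0.4225
det(I−A) = Σ_j (I−A)_1j·C_1j = (0.65)(0.6200) + (-0.35)(0.0600) + (-0.30)(0.1300) = 0.3430
adj(I−A) = Cᵀ =
  [ 0.6200   0.3800   0.3000]
  [ 0.0600   0.5900   0.1950]
  [ 0.1300   0.1350   0.4225]
(I − A)⁻¹ = adj(I−A) / det(I−A) ≈
  [   1.8076     1.1079     0.8746]
  [   0.1749     1.7201     0.5685]
  [   0.3790     0.3936     1.2318]
x = (I − A)⁻¹ d = adj(I−A)·d / det(I−A), with det(I−A) = 0.3430:
  x_1 = (0.6200·160 + 0.3800·400 + 0.3000·760) / 0.3430 = 479.20 / 0.3430 ≈ 1397.085
  x_2 = (0.0600·160 + 0.5900·400 + 0.1950·760) / 0.3430 = 393.80 / 0.3430 ≈ 1148.105
  x_3 = (0.1300·160 + 0.1350·400 + 0.4225·760) / 0.3430 = 395.90 / 0.3430 ≈ 1154.227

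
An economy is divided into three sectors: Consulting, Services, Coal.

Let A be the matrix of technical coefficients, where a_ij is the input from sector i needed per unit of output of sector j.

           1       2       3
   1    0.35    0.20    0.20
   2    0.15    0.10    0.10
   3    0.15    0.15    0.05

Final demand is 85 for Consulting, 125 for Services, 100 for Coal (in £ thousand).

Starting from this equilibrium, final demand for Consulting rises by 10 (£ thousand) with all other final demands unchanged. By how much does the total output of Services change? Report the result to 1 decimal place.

Δx_2 = 3.3

I − A =
  [   0.65    -0.20    -0.20]
  [  -0.15     0.90    -0.10]
  [  -0.15    -0.15     0.95]
Cofactors of I−A, C_ij = (−1)^(i+j)·(minor ij) (rows/columns in the sector order above):
  C_11 = (0.90)(0.95) − (-0.10)(-0.15) = 0.8400
  C_12 = −[(-0.15)(0.95) − (-0.10)(-0.15)] = 0.1575
  C_13 = (-0.15)(-0.15) − (0.90)(-0.15) = 0.1575
  C_21 = −[(-0.20)(0.95) − (-0.20)(-0.15)] = 0.2200
  C_22 = (0.65)(0.95) − (-0.20)(-0.15) = 0.5875
  C_23 = −[(0.65)(-0.15) − (-0.20)(-0.15)] = 0.1275
  C_31 = (-0.20)(-0.10) − (-0.20)(0.90) = 0.2000
  C_32 = −[(0.65)(-0.10) − (-0.20)(-0.15)] = 0.0950
  C_33 = (0.65)(0.90) − (-0.20)(-0.15) = 0.5550
det(I−A) = Σ_j (I−A)_1j·C_1j = (0.65)(0.8400) + (-0.20)(0.1575) + (-0.20)(0.1575) = 0.4830
adj(I−A) = Cᵀ =
  [ 0.8400   0.2200   0.2000]
  [ 0.1575   0.5875   0.0950]
  [ 0.1575   0.1275   0.5550]
(I − A)⁻¹ = adj(I−A) / det(I−A) ≈
  [   1.7391     0.4555     0.4141]
  [   0.3261     1.2164     0.1967]
  [   0.3261     0.2640     1.1491]
Δx = (I − A)⁻¹ Δd with Δd having +10 in the Consulting component and 0 elsewhere.
So Δx_2 = L_21 · (+10), where L_21 = adj(I−A)_21 / det(I−A) = 0.1575 / 0.4830.
Δx_2 = 0.1575 × (+10) / 0.4830 = 1.575 / 0.4830 ≈ 3.3.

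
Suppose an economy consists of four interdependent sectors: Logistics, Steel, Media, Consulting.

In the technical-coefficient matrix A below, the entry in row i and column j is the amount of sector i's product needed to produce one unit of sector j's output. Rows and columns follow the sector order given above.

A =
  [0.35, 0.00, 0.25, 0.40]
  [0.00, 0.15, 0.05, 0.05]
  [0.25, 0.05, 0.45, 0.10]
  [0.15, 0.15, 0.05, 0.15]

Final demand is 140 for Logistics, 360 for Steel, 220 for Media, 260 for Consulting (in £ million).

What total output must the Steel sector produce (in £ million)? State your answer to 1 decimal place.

x_S = 520.5

I − A =
  [   0.65     0.00    -0.25    -0.40]
  [   0.00     0.85    -0.05    -0.05]
  [  -0.25    -0.05     0.55    -0.10]
  [  -0.15    -0.15    -0.05     0.85]
Compute the cofactors C_ij = (−1)^(i+j)·(3×3 minor ij) of I−A; the adjugate is their transpose:
adj(I−A) = Cᵀ =
  [ 0.386000   0.048375   0.198750   0.207875]
  [ 0.016125   0.205750   0.028125   0.023000]
  [ 0.191875   0.049375   0.413750   0.141875]
  [ 0.082250   0.047750   0.064375   0.249125]
det(I−A) = Σ_j (I−A)_1j·C_1j = (0.65)(0.386000) + (0.00)(0.016125) + (-0.25)(0.191875) + (-0.40)(0.082250) = 0.17003125
(I − A)⁻¹ = adj(I−A) / det(I−A) ≈
  [   2.2702     0.2845     1.1689     1.2226]
  [   0.0948     1.2101     0.1654     0.1353]
  [   1.1285     0.2904     2.4334     0.8344]
  [   0.4837     0.2808     0.3786     1.4652]
x = (I − A)⁻¹ d = adj(I−A)·d / det(I−A), with det(I−A) = 0.17003125:
  x_L = (0.386000·140 + 0.048375·360 + 0.198750·220 + 0.207875·260) / 0.17003125 = 169.2275 / 0.17003125 ≈ 995.3
  x_S = (0.016125·140 + 0.205750·360 + 0.028125·220 + 0.023000·260) / 0.17003125 = 88.495 / 0.17003125 ≈ 520.5
  x_M = (0.191875·140 + 0.049375·360 + 0.413750·220 + 0.141875·260) / 0.17003125 = 172.55 / 0.17003125 ≈ 1014.8
  x_C = (0.082250·140 + 0.047750·360 + 0.064375·220 + 0.249125·260) / 0.17003125 = 107.64 / 0.17003125 ≈ 633.1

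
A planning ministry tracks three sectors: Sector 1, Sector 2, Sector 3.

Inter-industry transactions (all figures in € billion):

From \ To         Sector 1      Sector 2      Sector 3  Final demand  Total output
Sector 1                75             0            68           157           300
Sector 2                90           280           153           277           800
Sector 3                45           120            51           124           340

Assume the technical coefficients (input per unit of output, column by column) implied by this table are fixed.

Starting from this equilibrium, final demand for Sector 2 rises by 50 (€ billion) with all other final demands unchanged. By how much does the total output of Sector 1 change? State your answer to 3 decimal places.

Technical coefficients a_ij = z_ij / X_j:
  a_11 = 75/300 = 0.25, a_21 = 90/300 = 0.30, a_31 = 45/300 = 0.15
  a_12 = 0/800 = 0.00, a_22 = 280/800 = 0.35, a_32 = 120/800 = 0.15
  a_13 = 68/340 = 0.20, a_23 = 153/340 = 0.45, a_33 = 51/340 = 0.15
I − A =
  [   0.75     0.00    -0.20]
  [  -0.30     0.65    -0.45]
  [  -0.15    -0.15     0.85]
Cofactors of I−A, C_ij = (−1)^(i+j)·(minor ij) (rows/columns in the sector order above):
  C_11 = (0.65)(0.85) − (-0.45)(-0.15) = 0.4850
  C_12 = −[(-0.30)(0.85) − (-0.45)(-0.15)] = 0.3225
  C_13 = (-0.30)(-0.15) − (0.65)(-0.15) = 0.1425
  C_21 = −[(0.00)(0.85) − (-0.20)(-0.15)] = 0.0300
  C_22 = (0.75)(0.85) − (-0.20)(-0.15) = 0.6075
  C_23 = −[(0.75)(-0.15) − (0.00)(-0.15)] = 0.1125
  C_31 = (0.00)(-0.45) − (-0.20)(0.65) = 0.1300
  C_32 = −[(0.75)(-0.45) − (-0.20)(-0.30)] = 0.3975
  C_33 = (0.75)(0.65) − (0.00)(-0.30) = 0.4875
det(I−A) = Σ_j (I−A)_1j·C_1j = (0.75)(0.4850) + (0.00)(0.3225) + (-0.20)(0.1425) = 0.33525
adj(I−A) = Cᵀ =
  [ 0.4850   0.0300   0.1300]
  [ 0.3225   0.6075   0.3975]
  [ 0.1425   0.1125   0.4875]
(I − A)⁻¹ = adj(I−A) / det(I−A) ≈
  [   1.4467     0.0895     0.3878]
  [   0.9620     1.8121     1.1857]
  [   0.4251     0.3356     1.4541]
Δx = (I − A)⁻¹ Δd with Δd having +50 in the Sector 2 component and 0 elsewhere.
So Δx_1 = L_12 · (+50), where L_12 = adj(I−A)_12 / det(I−A) = 0.0300 / 0.33525.
Δx_1 = 0.0300 × (+50) / 0.33525 = 1.50 / 0.33525 ≈ 4.474.

Δx_1 = 4.474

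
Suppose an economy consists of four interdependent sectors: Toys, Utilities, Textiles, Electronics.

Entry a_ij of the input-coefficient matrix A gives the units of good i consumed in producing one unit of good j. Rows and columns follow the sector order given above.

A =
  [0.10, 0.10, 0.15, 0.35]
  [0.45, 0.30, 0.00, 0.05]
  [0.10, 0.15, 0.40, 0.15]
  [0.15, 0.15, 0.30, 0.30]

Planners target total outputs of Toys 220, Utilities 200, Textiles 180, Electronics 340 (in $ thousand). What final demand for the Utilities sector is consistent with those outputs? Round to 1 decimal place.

d_2 = 24.0

I − A =
  [   0.90    -0.10    -0.15    -0.35]
  [  -0.45     0.70     0.00    -0.05]
  [  -0.10    -0.15     0.60    -0.15]
  [  -0.15    -0.15    -0.30     0.70]
d = (I − A) x:
  d_1 = (+0.90)·220 + (-0.10)·200 + (-0.15)·180 + (-0.35)·340 = 32.0
  d_2 = (-0.45)·220 + (+0.70)·200 + (+0.00)·180 + (-0.05)·340 = 24.0
  d_3 = (-0.10)·220 + (-0.15)·200 + (+0.60)·180 + (-0.15)·340 = 5.0
  d_4 = (-0.15)·220 + (-0.15)·200 + (-0.30)·180 + (+0.70)·340 = 121.0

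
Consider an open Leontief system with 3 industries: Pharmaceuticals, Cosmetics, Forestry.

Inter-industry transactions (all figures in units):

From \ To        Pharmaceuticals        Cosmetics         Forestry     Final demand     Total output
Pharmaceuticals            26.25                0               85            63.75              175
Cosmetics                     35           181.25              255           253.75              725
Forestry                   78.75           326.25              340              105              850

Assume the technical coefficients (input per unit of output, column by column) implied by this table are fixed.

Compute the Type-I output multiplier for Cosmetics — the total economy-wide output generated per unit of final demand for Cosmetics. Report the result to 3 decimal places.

m_2 = 3.967

Technical coefficients a_ij = z_ij / X_j:
  a_11 = 26.25/175 = 0.15, a_21 = 35/175 = 0.20, a_31 = 78.75/175 = 0.45
  a_12 = 0/725 = 0.00, a_22 = 181.25/725 = 0.25, a_32 = 326.25/725 = 0.45
  a_13 = 85/850 = 0.10, a_23 = 255/850 = 0.30, a_33 = 340/850 = 0.40
I − A =
  [   0.85     0.00    -0.10]
  [  -0.20     0.75    -0.30]
  [  -0.45    -0.45     0.60]
Cofactors of I−A, C_ij = (−1)^(i+j)·(minor ij) (rows/columns in the sector order above):
  C_11 = (0.75)(0.60) − (-0.30)(-0.45) = 0.3150
  C_12 = −[(-0.20)(0.60) − (-0.30)(-0.45)] = 0.2550
  C_13 = (-0.20)(-0.45) − (0.75)(-0.45) = 0.4275
  C_21 = −[(0.00)(0.60) − (-0.10)(-0.45)] = 0.0450
  C_22 = (0.85)(0.60) − (-0.10)(-0.45) = 0.4650
  C_23 = −[(0.85)(-0.45) − (0.00)(-0.45)] = 0.3825
  C_31 = (0.00)(-0.30) − (-0.10)(0.75) = 0.0750
  C_32 = −[(0.85)(-0.30) − (-0.10)(-0.20)] = 0.2750
  C_33 = (0.85)(0.75) − (0.00)(-0.20) = 0.6375
det(I−A) = Σ_j (I−A)_1j·C_1j = (0.85)(0.3150) + (0.00)(0.2550) + (-0.10)(0.4275) = 0.2250
adj(I−A) = Cᵀ =
  [ 0.3150   0.0450   0.0750]
  [ 0.2550   0.4650   0.2750]
  [ 0.4275   0.3825   0.6375]
(I − A)⁻¹ = adj(I−A) / det(I−A) ≈
  [   1.4000     0.2000     0.3333]
  [   1.1333     2.0667     1.2222]
  [   1.9000     1.7000     2.8333]
The output multiplier for sector j is the column-j sum of the Leontief inverse (I − A)⁻¹ = adj(I−A) / det(I−A).
Column 2 of adj(I−A): (0.0450, 0.4650, 0.3825); det(I−A) = 0.2250.
m_2 = (0.0450 + 0.4650 + 0.3825) / 0.2250 = 0.8925 / 0.2250 ≈ 3.967.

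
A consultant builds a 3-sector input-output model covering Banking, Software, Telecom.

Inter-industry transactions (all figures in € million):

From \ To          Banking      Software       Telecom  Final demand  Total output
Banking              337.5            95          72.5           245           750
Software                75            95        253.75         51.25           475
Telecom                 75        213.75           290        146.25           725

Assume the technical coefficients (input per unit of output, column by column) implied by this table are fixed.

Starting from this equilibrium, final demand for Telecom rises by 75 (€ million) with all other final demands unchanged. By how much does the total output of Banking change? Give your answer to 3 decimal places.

Δx_B = 77.121

Technical coefficients a_ij = z_ij / X_j:
  a_BB = 337.5/750 = 0.45, a_SB = 75/750 = 0.10, a_TB = 75/750 = 0.10
  a_BS = 95/475 = 0.20, a_SS = 95/475 = 0.20, a_TS = 213.75/475 = 0.45
  a_BT = 72.5/725 = 0.10, a_ST = 253.75/725 = 0.35, a_TT = 290/725 = 0.40
I − A =
  [   0.55    -0.20    -0.10]
  [  -0.10     0.80    -0.35]
  [  -0.10    -0.45     0.60]
Cofactors of I−A, C_ij = (−1)^(i+j)·(minor ij) (rows/columns in the sector order above):
  C_11 = (0.80)(0.60) − (-0.35)(-0.45) = 0.3225
  C_12 = −[(-0.10)(0.60) − (-0.35)(-0.10)] = 0.0950
  C_13 = (-0.10)(-0.45) − (0.80)(-0.10) = 0.1250
  C_21 = −[(-0.20)(0.60) − (-0.10)(-0.45)] = 0.1650
  C_22 = (0.55)(0.60) − (-0.10)(-0.10) = 0.3200
  C_23 = −[(0.55)(-0.45) − (-0.20)(-0.10)] = 0.2675
  C_31 = (-0.20)(-0.35) − (-0.10)(0.80) = 0.1500
  C_32 = −[(0.55)(-0.35) − (-0.10)(-0.10)] = 0.2025
  C_33 = (0.55)(0.80) − (-0.20)(-0.10) = 0.4200
det(I−A) = Σ_j (I−A)_1j·C_1j = (0.55)(0.3225) + (-0.20)(0.0950) + (-0.10)(0.1250) = 0.145875
adj(I−A) = Cᵀ =
  [ 0.3225   0.1650   0.1500]
  [ 0.0950   0.3200   0.2025]
  [ 0.1250   0.2675   0.4200]
(I − A)⁻¹ = adj(I−A) / det(I−A) ≈
  [   2.2108     1.1311     1.0283]
  [   0.6512     2.1937     1.3882]
  [   0.8569     1.8338     2.8792]
Δx = (I − A)⁻¹ Δd with Δd having +75 in the Telecom component and 0 elsewhere.
So Δx_B = L_BT · (+75), where L_BT = adj(I−A)_BT / det(I−A) = 0.1500 / 0.145875.
Δx_B = 0.1500 × (+75) / 0.145875 = 11.25 / 0.145875 ≈ 77.121.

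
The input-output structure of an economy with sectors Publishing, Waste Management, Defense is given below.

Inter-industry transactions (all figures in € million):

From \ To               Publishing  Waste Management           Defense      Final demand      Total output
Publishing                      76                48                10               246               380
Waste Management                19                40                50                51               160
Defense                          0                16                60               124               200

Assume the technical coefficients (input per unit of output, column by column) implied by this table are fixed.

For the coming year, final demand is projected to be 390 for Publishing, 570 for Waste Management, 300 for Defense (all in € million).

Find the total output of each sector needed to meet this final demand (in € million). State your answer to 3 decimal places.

x_1 = 902.505, x_2 = 1011.175, x_3 = 573.025

Technical coefficients a_ij = z_ij / X_j:
  a_11 = 76/380 = 0.20, a_21 = 19/380 = 0.05, a_31 = 0/380 = 0.00
  a_12 = 48/160 = 0.30, a_22 = 40/160 = 0.25, a_32 = 16/160 = 0.10
  a_13 = 10/200 = 0.05, a_23 = 50/200 = 0.25, a_33 = 60/200 = 0.30
I − A =
  [   0.80    -0.30    -0.05]
  [  -0.05     0.75    -0.25]
  [   0.00    -0.10     0.70]
Cofactors of I−A, C_ij = (−1)^(i+j)·(minor ij) (rows/columns in the sector order above):
  C_11 = (0.75)(0.70) − (-0.25)(-0.10) = 0.5000
  C_12 = −[(-0.05)(0.70) − (-0.25)(0.00)] = 0.0350
  C_13 = (-0.05)(-0.10) − (0.75)(0.00) = 0.0050
  C_21 = −[(-0.30)(0.70) − (-0.05)(-0.10)] = 0.2150
  C_22 = (0.80)(0.70) − (-0.05)(0.00) = 0.5600
  C_23 = −[(0.80)(-0.10) − (-0.30)(0.00)] = 0.0800
  C_31 = (-0.30)(-0.25) − (-0.05)(0.75) = 0.1125
  C_32 = −[(0.80)(-0.25) − (-0.05)(-0.05)] = 0.2025
  C_33 = (0.80)(0.75) − (-0.30)(-0.05) = 0.5850
det(I−A) = Σ_j (I−A)_1j·C_1j = (0.80)(0.5000) + (-0.30)(0.0350) + (-0.05)(0.0050) = 0.38925
adj(I−A) = Cᵀ =
  [ 0.5000   0.2150   0.1125]
  [ 0.0350   0.5600   0.2025]
  [ 0.0050   0.0800   0.5850]
(I − A)⁻¹ = adj(I−A) / det(I−A) ≈
  [   1.2845     0.5523     0.2890]
  [   0.0899     1.4387     0.5202]
  [   0.0128     0.2055     1.5029]
x = (I − A)⁻¹ d = adj(I−A)·d / det(I−A), with det(I−A) = 0.38925:
  x_1 = (0.5000·390 + 0.2150·570 + 0.1125·300) / 0.38925 = 351.30 / 0.38925 ≈ 902.505
  x_2 = (0.0350·390 + 0.5600·570 + 0.2025·300) / 0.38925 = 393.60 / 0.38925 ≈ 1011.175
  x_3 = (0.0050·390 + 0.0800·570 + 0.5850·300) / 0.38925 = 223.05 / 0.38925 ≈ 573.025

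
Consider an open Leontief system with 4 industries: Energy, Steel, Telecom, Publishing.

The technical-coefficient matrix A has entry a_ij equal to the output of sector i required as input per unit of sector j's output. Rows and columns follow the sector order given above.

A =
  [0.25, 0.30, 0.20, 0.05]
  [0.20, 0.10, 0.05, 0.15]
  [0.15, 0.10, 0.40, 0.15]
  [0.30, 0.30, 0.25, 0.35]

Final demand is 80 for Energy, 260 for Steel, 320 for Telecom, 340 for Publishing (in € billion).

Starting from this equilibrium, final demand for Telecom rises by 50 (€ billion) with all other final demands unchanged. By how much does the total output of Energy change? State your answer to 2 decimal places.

I − A =
  [   0.75    -0.30    -0.20    -0.05]
  [  -0.20     0.90    -0.05    -0.15]
  [  -0.15    -0.10     0.60    -0.15]
  [  -0.30    -0.30    -0.25     0.65]
Compute the cofactors C_ij = (−1)^(i+j)·(3×3 minor ij) of I−A; the adjugate is their transpose:
adj(I−A) = Cᵀ =
  [ 0.28100   0.13800   0.14100   0.08600]
  [ 0.11025   0.22500   0.08925   0.08100]
  [ 0.14800   0.12600   0.33600   0.11800]
  [ 0.23750   0.21600   0.23550   0.33200]
det(I−A) = Σ_j (I−A)_1j·C_1j = (0.75)(0.28100) + (-0.30)(0.11025) + (-0.20)(0.14800) + (-0.05)(0.23750) = 0.1362
(I − A)⁻¹ = adj(I−A) / det(I−A) ≈
  [   2.0631     1.0132     1.0352     0.6314]
  [   0.8095     1.6520     0.6553     0.5947]
  [   1.0866     0.9251     2.4670     0.8664]
  [   1.7438     1.5859     1.7291     2.4376]
Δx = (I − A)⁻¹ Δd with Δd having +50 in the Telecom component and 0 elsewhere.
So Δx_1 = L_13 · (+50), where L_13 = adj(I−A)_13 / det(I−A) = 0.14100 / 0.1362.
Δx_1 = 0.14100 × (+50) / 0.1362 = 7.05 / 0.1362 ≈ 51.76.

Δx_1 = 51.76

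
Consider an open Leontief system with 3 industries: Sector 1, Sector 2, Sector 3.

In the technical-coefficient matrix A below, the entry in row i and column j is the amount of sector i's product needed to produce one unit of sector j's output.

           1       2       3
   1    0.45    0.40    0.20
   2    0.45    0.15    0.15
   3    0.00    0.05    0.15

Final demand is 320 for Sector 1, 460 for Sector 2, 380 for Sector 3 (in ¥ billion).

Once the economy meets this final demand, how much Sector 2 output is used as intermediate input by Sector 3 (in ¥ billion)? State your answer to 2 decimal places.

I − A =
  [   0.55    -0.40    -0.20]
  [  -0.45     0.85    -0.15]
  [   0.00    -0.05     0.85]
Cofactors of I−A, C_ij = (−1)^(i+j)·(minor ij) (rows/columns in the sector order above):
  C_11 = (0.85)(0.85) − (-0.15)(-0.05) = 0.7150
  C_12 = −[(-0.45)(0.85) − (-0.15)(0.00)] = 0.3825
  C_13 = (-0.45)(-0.05) − (0.85)(0.00) = 0.0225
  C_21 = −[(-0.40)(0.85) − (-0.20)(-0.05)] = 0.3500
  C_22 = (0.55)(0.85) − (-0.20)(0.00) = 0.4675
  C_23 = −[(0.55)(-0.05) − (-0.40)(0.00)] = 0.0275
  C_31 = (-0.40)(-0.15) − (-0.20)(0.85) = 0.2300
  C_32 = −[(0.55)(-0.15) − (-0.20)(-0.45)] = 0.1725
  C_33 = (0.55)(0.85) − (-0.40)(-0.45) = 0.2875
det(I−A) = Σ_j (I−A)_1j·C_1j = (0.55)(0.7150) + (-0.40)(0.3825) + (-0.20)(0.0225) = 0.23575
adj(I−A) = Cᵀ =
  [ 0.7150   0.3500   0.2300]
  [ 0.3825   0.4675   0.1725]
  [ 0.0225   0.0275   0.2875]
(I − A)⁻¹ = adj(I−A) / det(I−A) ≈
  [   3.0329     1.4846     0.9756]
  [   1.6225     1.9830     0.7317]
  [   0.0954     0.1166     1.2195]
First solve x = (I − A)⁻¹ d = adj(I−A)·d / det(I−A); in particular x_3 = (0.0225·320 + 0.0275·460 + 0.2875·380) / 0.23575 = 129.10 / 0.23575 ≈ 547.6140.
Intermediate flow from 2 to 3: z_23 = a_23 · x_3 = 0.15 × 129.10 / 0.23575 = 19.365 / 0.23575 ≈ 82.14.

z_23 = 82.14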